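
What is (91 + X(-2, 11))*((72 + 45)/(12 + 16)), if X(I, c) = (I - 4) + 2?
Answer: 10179/28 ≈ 363.54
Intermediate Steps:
X(I, c) = -2 + I (X(I, c) = (-4 + I) + 2 = -2 + I)
(91 + X(-2, 11))*((72 + 45)/(12 + 16)) = (91 + (-2 - 2))*((72 + 45)/(12 + 16)) = (91 - 4)*(117/28) = 87*(117*(1/28)) = 87*(117/28) = 10179/28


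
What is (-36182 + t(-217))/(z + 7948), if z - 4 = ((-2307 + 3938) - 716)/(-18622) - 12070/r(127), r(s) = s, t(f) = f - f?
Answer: -85570212908/18581548543 ≈ -4.6051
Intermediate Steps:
t(f) = 0
z = -215423769/2364994 (z = 4 + (((-2307 + 3938) - 716)/(-18622) - 12070/127) = 4 + ((1631 - 716)*(-1/18622) - 12070*1/127) = 4 + (915*(-1/18622) - 12070/127) = 4 + (-915/18622 - 12070/127) = 4 - 224883745/2364994 = -215423769/2364994 ≈ -91.089)
(-36182 + t(-217))/(z + 7948) = (-36182 + 0)/(-215423769/2364994 + 7948) = -36182/18581548543/2364994 = -36182*2364994/18581548543 = -85570212908/18581548543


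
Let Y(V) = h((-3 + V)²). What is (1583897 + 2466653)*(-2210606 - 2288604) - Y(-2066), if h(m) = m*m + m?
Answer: -36549194085382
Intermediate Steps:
h(m) = m + m² (h(m) = m² + m = m + m²)
Y(V) = (-3 + V)²*(1 + (-3 + V)²)
(1583897 + 2466653)*(-2210606 - 2288604) - Y(-2066) = (1583897 + 2466653)*(-2210606 - 2288604) - ((-3 - 2066)² + (-3 - 2066)⁴) = 4050550*(-4499210) - ((-2069)² + (-2069)⁴) = -18224275065500 - (4280761 + 18324914739121) = -18224275065500 - 1*18324919019882 = -18224275065500 - 18324919019882 = -36549194085382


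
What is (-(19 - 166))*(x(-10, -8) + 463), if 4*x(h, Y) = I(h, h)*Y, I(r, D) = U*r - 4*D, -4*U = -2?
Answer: 57771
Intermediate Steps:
U = ½ (U = -¼*(-2) = ½ ≈ 0.50000)
I(r, D) = r/2 - 4*D
x(h, Y) = -7*Y*h/8 (x(h, Y) = ((h/2 - 4*h)*Y)/4 = ((-7*h/2)*Y)/4 = (-7*Y*h/2)/4 = -7*Y*h/8)
(-(19 - 166))*(x(-10, -8) + 463) = (-(19 - 166))*(-7/8*(-8)*(-10) + 463) = (-1*(-147))*(-70 + 463) = 147*393 = 57771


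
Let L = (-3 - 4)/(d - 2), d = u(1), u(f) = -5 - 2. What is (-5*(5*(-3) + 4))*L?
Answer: 385/9 ≈ 42.778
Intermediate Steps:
u(f) = -7
d = -7
L = 7/9 (L = (-3 - 4)/(-7 - 2) = -7/(-9) = -7*(-1/9) = 7/9 ≈ 0.77778)
(-5*(5*(-3) + 4))*L = -5*(5*(-3) + 4)*(7/9) = -5*(-15 + 4)*(7/9) = -5*(-11)*(7/9) = 55*(7/9) = 385/9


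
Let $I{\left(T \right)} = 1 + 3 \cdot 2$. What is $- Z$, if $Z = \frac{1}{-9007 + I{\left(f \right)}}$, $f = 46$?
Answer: $\frac{1}{9000} \approx 0.00011111$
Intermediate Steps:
$I{\left(T \right)} = 7$ ($I{\left(T \right)} = 1 + 6 = 7$)
$Z = - \frac{1}{9000}$ ($Z = \frac{1}{-9007 + 7} = \frac{1}{-9000} = - \frac{1}{9000} \approx -0.00011111$)
$- Z = \left(-1\right) \left(- \frac{1}{9000}\right) = \frac{1}{9000}$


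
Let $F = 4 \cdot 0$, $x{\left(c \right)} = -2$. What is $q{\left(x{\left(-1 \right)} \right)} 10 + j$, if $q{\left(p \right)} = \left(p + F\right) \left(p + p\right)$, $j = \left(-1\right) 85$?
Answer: $-5$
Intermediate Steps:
$j = -85$
$F = 0$
$q{\left(p \right)} = 2 p^{2}$ ($q{\left(p \right)} = \left(p + 0\right) \left(p + p\right) = p 2 p = 2 p^{2}$)
$q{\left(x{\left(-1 \right)} \right)} 10 + j = 2 \left(-2\right)^{2} \cdot 10 - 85 = 2 \cdot 4 \cdot 10 - 85 = 8 \cdot 10 - 85 = 80 - 85 = -5$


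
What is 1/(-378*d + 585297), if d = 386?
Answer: 1/439389 ≈ 2.2759e-6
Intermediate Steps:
1/(-378*d + 585297) = 1/(-378*386 + 585297) = 1/(-145908 + 585297) = 1/439389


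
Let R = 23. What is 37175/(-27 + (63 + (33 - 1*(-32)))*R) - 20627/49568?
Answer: 1782521441/144589856 ≈ 12.328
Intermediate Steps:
37175/(-27 + (63 + (33 - 1*(-32)))*R) - 20627/49568 = 37175/(-27 + (63 + (33 - 1*(-32)))*23) - 20627/49568 = 37175/(-27 + (63 + (33 + 32))*23) - 20627*1/49568 = 37175/(-27 + (63 + 65)*23) - 20627/49568 = 37175/(-27 + 128*23) - 20627/49568 = 37175/(-27 + 2944) - 20627/49568 = 37175/2917 - 20627/49568 = 1782521441/144589856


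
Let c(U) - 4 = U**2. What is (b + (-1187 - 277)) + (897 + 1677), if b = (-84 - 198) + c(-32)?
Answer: 1856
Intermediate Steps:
c(U) = 4 + U**2
b = 746 (b = (-84 - 198) + (4 + (-32)**2) = -282 + (4 + 1024) = -282 + 1028 = 746)
(b + (-1187 - 277)) + (897 + 1677) = (746 + (-1187 - 277)) + (897 + 1677) = (746 - 1464) + 2574 = -718 + 2574 = 1856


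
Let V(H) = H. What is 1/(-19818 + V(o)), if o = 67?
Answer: -1/19751 ≈ -5.0630e-5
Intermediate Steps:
1/(-19818 + V(o)) = 1/(-19818 + 67) = 1/(-19751) = -1/19751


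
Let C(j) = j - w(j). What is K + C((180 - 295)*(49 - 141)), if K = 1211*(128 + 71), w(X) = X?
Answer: 240989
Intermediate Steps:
C(j) = 0 (C(j) = j - j = 0)
K = 240989 (K = 1211*199 = 240989)
K + C((180 - 295)*(49 - 141)) = 240989 + 0 = 240989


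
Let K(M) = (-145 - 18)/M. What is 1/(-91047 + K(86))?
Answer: -86/7830205 ≈ -1.0983e-5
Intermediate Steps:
K(M) = -163/M
1/(-91047 + K(86)) = 1/(-91047 - 163/86) = 1/(-7830205/86) = -86/7830205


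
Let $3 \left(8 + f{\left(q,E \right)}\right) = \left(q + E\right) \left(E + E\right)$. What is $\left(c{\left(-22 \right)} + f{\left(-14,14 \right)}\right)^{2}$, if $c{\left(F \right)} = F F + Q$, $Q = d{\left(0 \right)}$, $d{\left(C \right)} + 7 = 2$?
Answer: $221841$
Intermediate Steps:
$d{\left(C \right)} = -5$ ($d{\left(C \right)} = -7 + 2 = -5$)
$Q = -5$
$c{\left(F \right)} = -5 + F^{2}$ ($c{\left(F \right)} = F F - 5 = F^{2} - 5 = -5 + F^{2}$)
$f{\left(q,E \right)} = -8 + \frac{2 E \left(E + q\right)}{3}$ ($f{\left(q,E \right)} = -8 + \frac{\left(q + E\right) \left(E + E\right)}{3} = -8 + \frac{\left(E + q\right) 2 E}{3} = -8 + \frac{2 E \left(E + q\right)}{3}$)
$\left(c{\left(-22 \right)} + f{\left(-14,14 \right)}\right)^{2} = \left(\left(-5 + \left(-22\right)^{2}\right) + \left(-8 + \frac{2 \cdot 14^{2}}{3} + \frac{2}{3} \cdot 14 \left(-14\right)\right)\right)^{2} = \left(\left(-5 + 484\right) - 8\right)^{2} = \left(479 - 8\right)^{2} = 471^{2} = 221841$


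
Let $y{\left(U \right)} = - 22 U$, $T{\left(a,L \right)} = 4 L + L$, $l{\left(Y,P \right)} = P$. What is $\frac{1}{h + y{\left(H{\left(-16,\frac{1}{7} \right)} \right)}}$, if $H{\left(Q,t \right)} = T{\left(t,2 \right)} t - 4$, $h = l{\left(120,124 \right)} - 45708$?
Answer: $- \frac{7}{318692} \approx -2.1965 \cdot 10^{-5}$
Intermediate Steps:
$T{\left(a,L \right)} = 5 L$
$h = -45584$ ($h = 124 - 45708 = -45584$)
$H{\left(Q,t \right)} = -4 + 10 t$ ($H{\left(Q,t \right)} = 5 \cdot 2 t - 4 = 10 t - 4 = -4 + 10 t$)
$\frac{1}{h + y{\left(H{\left(-16,\frac{1}{7} \right)} \right)}} = \frac{1}{-45584 - 22 \left(-4 + \frac{10}{7}\right)} = \frac{1}{-45584 - - \frac{396}{7}} = \frac{1}{-45584 + \frac{396}{7}} = \frac{1}{- \frac{318692}{7}} = - \frac{7}{318692}$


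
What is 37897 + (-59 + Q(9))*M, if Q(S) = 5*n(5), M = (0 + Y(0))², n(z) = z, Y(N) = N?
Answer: 37897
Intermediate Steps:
M = 0 (M = (0 + 0)² = 0² = 0)
Q(S) = 25 (Q(S) = 5*5 = 25)
37897 + (-59 + Q(9))*M = 37897 + (-59 + 25)*0 = 37897 - 34*0 = 37897 + 0 = 37897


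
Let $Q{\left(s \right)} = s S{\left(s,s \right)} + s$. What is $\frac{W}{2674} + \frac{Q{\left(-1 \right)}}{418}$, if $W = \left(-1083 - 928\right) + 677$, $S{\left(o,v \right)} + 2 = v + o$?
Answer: $- \frac{274795}{558866} \approx -0.4917$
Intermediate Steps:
$S{\left(o,v \right)} = -2 + o + v$ ($S{\left(o,v \right)} = -2 + \left(v + o\right) = -2 + \left(o + v\right) = -2 + o + v$)
$W = -1334$ ($W = -2011 + 677 = -1334$)
$Q{\left(s \right)} = s + s \left(-2 + 2 s\right)$ ($Q{\left(s \right)} = s \left(-2 + s + s\right) + s = s \left(-2 + 2 s\right) + s = s + s \left(-2 + 2 s\right)$)
$\frac{W}{2674} + \frac{Q{\left(-1 \right)}}{418} = - \frac{1334}{2674} + \frac{\left(-1\right) \left(-1 + 2 \left(-1\right)\right)}{418} = \left(-1334\right) \frac{1}{2674} + - (-1 - 2) \frac{1}{418} = - \frac{667}{1337} + \left(-1\right) \left(-3\right) \frac{1}{418} = - \frac{667}{1337} + 3 \cdot \frac{1}{418} = - \frac{667}{1337} + \frac{3}{418} = - \frac{274795}{558866}$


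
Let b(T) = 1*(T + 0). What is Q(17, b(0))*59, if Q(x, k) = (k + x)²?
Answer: 17051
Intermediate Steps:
b(T) = T (b(T) = 1*T = T)
Q(17, b(0))*59 = (0 + 17)²*59 = 17²*59 = 289*59 = 17051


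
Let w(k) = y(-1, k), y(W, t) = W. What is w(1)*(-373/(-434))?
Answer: -373/434 ≈ -0.85945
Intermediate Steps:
w(k) = -1
w(1)*(-373/(-434)) = -(-373)/(-434) = -(-373)*(-1)/434 = -1*373/434 = -373/434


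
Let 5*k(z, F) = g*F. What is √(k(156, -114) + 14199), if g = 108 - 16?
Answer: 27*√415/5 ≈ 110.01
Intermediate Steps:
g = 92
k(z, F) = 92*F/5 (k(z, F) = (92*F)/5 = 92*F/5)
√(k(156, -114) + 14199) = √((92/5)*(-114) + 14199) = √(-10488/5 + 14199) = √(60507/5) = 27*√415/5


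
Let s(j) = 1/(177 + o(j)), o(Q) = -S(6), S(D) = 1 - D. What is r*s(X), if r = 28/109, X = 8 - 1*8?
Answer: 2/1417 ≈ 0.0014114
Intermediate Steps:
X = 0 (X = 8 - 8 = 0)
r = 28/109 (r = 28*(1/109) = 28/109 ≈ 0.25688)
o(Q) = 5 (o(Q) = -(1 - 1*6) = -(1 - 6) = -1*(-5) = 5)
s(j) = 1/182 (s(j) = 1/(177 + 5) = 1/182)
r*s(X) = (28/109)*(1/182) = 2/1417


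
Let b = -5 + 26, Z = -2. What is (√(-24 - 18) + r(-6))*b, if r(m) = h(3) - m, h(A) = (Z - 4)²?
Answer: 882 + 21*I*√42 ≈ 882.0 + 136.1*I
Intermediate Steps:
h(A) = 36 (h(A) = (-2 - 4)² = (-6)² = 36)
r(m) = 36 - m
b = 21
(√(-24 - 18) + r(-6))*b = (√(-24 - 18) + (36 - 1*(-6)))*21 = (√(-42) + (36 + 6))*21 = (I*√42 + 42)*21 = (42 + I*√42)*21 = 882 + 21*I*√42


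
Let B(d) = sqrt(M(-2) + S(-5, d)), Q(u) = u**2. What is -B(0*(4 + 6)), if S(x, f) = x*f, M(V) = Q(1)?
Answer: -1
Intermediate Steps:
M(V) = 1 (M(V) = 1**2 = 1)
S(x, f) = f*x
B(d) = sqrt(1 - 5*d) (B(d) = sqrt(1 + d*(-5)) = sqrt(1 - 5*d))
-B(0*(4 + 6)) = -sqrt(1 - 0*(4 + 6)) = -sqrt(1 - 0*10) = -sqrt(1 - 5*0) = -sqrt(1 + 0) = -sqrt(1) = -1*1 = -1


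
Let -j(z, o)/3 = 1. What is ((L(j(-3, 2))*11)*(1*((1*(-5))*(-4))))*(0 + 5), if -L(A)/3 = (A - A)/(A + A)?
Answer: 0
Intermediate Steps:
j(z, o) = -3 (j(z, o) = -3*1 = -3)
L(A) = 0 (L(A) = -3*(A - A)/(A + A) = -0/(2*A) = -0*1/(2*A) = -3*0 = 0)
((L(j(-3, 2))*11)*(1*((1*(-5))*(-4))))*(0 + 5) = ((0*11)*(1*((1*(-5))*(-4))))*(0 + 5) = (0*(1*(-5*(-4))))*5 = (0*(1*20))*5 = (0*20)*5 = 0*5 = 0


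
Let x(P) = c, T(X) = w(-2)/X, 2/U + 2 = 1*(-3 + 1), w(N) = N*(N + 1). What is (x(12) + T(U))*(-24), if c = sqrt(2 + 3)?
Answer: 96 - 24*sqrt(5) ≈ 42.334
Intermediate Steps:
w(N) = N*(1 + N)
U = -1/2 (U = 2/(-2 + 1*(-3 + 1)) = 2/(-2 + 1*(-2)) = 2/(-2 - 2) = 2/(-4) = 2*(-1/4) = -1/2 ≈ -0.50000)
c = sqrt(5) ≈ 2.2361
T(X) = 2/X (T(X) = (-2*(1 - 2))/X = (-2*(-1))/X = 2/X)
x(P) = sqrt(5)
(x(12) + T(U))*(-24) = (sqrt(5) + 2/(-1/2))*(-24) = (sqrt(5) + 2*(-2))*(-24) = (sqrt(5) - 4)*(-24) = (-4 + sqrt(5))*(-24) = 96 - 24*sqrt(5)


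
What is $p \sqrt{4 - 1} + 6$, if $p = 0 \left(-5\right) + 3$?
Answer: $6 + 3 \sqrt{3} \approx 11.196$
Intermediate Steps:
$p = 3$ ($p = 0 + 3 = 3$)
$p \sqrt{4 - 1} + 6 = 3 \sqrt{4 - 1} + 6 = 3 \sqrt{3} + 6 = 6 + 3 \sqrt{3}$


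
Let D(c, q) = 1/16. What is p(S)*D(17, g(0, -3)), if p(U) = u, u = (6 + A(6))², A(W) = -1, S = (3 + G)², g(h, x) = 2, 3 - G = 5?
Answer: 25/16 ≈ 1.5625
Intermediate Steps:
G = -2 (G = 3 - 1*5 = 3 - 5 = -2)
D(c, q) = 1/16
S = 1 (S = (3 - 2)² = 1² = 1)
u = 25 (u = (6 - 1)² = 5² = 25)
p(U) = 25
p(S)*D(17, g(0, -3)) = 25*(1/16) = 25/16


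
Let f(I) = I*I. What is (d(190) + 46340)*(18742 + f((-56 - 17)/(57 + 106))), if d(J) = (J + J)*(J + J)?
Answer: 94981181659980/26569 ≈ 3.5749e+9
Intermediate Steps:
f(I) = I²
d(J) = 4*J² (d(J) = (2*J)*(2*J) = 4*J²)
(d(190) + 46340)*(18742 + f((-56 - 17)/(57 + 106))) = (4*190² + 46340)*(18742 + ((-56 - 17)/(57 + 106))²) = (4*36100 + 46340)*(18742 + (-73/163)²) = (144400 + 46340)*(18742 + (-73*1/163)²) = 190740*(18742 + (-73/163)²) = 190740*(18742 + 5329/26569) = 190740*(497961527/26569) = 94981181659980/26569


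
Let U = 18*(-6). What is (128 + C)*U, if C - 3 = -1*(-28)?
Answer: -17172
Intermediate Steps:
U = -108
C = 31 (C = 3 - 1*(-28) = 3 + 28 = 31)
(128 + C)*U = (128 + 31)*(-108) = 159*(-108) = -17172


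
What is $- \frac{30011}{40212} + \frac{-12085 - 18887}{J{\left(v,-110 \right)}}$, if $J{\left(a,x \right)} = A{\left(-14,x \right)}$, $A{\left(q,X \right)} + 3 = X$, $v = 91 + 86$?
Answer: $\frac{1242054821}{4543956} \approx 273.34$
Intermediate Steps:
$v = 177$
$A{\left(q,X \right)} = -3 + X$
$J{\left(a,x \right)} = -3 + x$
$- \frac{30011}{40212} + \frac{-12085 - 18887}{J{\left(v,-110 \right)}} = - \frac{30011}{40212} + \frac{-12085 - 18887}{-3 - 110} = \left(-30011\right) \frac{1}{40212} + \frac{-12085 - 18887}{-113} = - \frac{30011}{40212} - - \frac{30972}{113} = - \frac{30011}{40212} + \frac{30972}{113} = \frac{1242054821}{4543956}$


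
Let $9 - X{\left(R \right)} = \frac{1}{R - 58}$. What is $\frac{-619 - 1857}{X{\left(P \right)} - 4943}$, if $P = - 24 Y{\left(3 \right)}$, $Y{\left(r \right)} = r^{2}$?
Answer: $\frac{678424}{1351915} \approx 0.50182$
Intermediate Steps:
$P = -216$ ($P = - 24 \cdot 3^{2} = \left(-24\right) 9 = -216$)
$X{\left(R \right)} = 9 - \frac{1}{-58 + R}$ ($X{\left(R \right)} = 9 - \frac{1}{R - 58} = 9 - \frac{1}{-58 + R}$)
$\frac{-619 - 1857}{X{\left(P \right)} - 4943} = \frac{-619 - 1857}{\frac{-523 + 9 \left(-216\right)}{-58 - 216} - 4943} = - \frac{2476}{\frac{-523 - 1944}{-274} - 4943} = - \frac{2476}{\left(- \frac{1}{274}\right) \left(-2467\right) - 4943} = - \frac{2476}{\frac{2467}{274} - 4943} = - \frac{2476}{- \frac{1351915}{274}} = \left(-2476\right) \left(- \frac{274}{1351915}\right) = \frac{678424}{1351915}$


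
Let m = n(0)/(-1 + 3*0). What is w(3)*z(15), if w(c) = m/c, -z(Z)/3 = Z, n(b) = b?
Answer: 0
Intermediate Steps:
z(Z) = -3*Z
m = 0 (m = 0/(-1 + 3*0) = 0/(-1 + 0) = 0/(-1) = 0*(-1) = 0)
w(c) = 0 (w(c) = 0/c = 0)
w(3)*z(15) = 0*(-3*15) = 0*(-45) = 0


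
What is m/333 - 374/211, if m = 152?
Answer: -92470/70263 ≈ -1.3161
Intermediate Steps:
m/333 - 374/211 = 152/333 - 374/211 = -92470/70263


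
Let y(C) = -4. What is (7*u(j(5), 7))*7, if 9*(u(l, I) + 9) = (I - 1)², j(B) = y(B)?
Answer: -245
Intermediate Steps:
j(B) = -4
u(l, I) = -9 + (-1 + I)²/9 (u(l, I) = -9 + (I - 1)²/9 = -9 + (-1 + I)²/9)
(7*u(j(5), 7))*7 = (7*(-9 + (-1 + 7)²/9))*7 = (7*(-9 + (⅑)*6²))*7 = (7*(-9 + (⅑)*36))*7 = (7*(-9 + 4))*7 = (7*(-5))*7 = -35*7 = -245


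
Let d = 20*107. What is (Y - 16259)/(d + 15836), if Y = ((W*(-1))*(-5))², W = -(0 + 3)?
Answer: -8017/8988 ≈ -0.89197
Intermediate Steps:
W = -3 (W = -1*3 = -3)
Y = 225 (Y = (-3*(-1)*(-5))² = (3*(-5))² = (-15)² = 225)
d = 2140
(Y - 16259)/(d + 15836) = (225 - 16259)/(2140 + 15836) = -16034/17976 = -16034*1/17976 = -8017/8988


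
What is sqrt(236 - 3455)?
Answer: I*sqrt(3219) ≈ 56.736*I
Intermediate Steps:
sqrt(236 - 3455) = sqrt(-3219) = I*sqrt(3219)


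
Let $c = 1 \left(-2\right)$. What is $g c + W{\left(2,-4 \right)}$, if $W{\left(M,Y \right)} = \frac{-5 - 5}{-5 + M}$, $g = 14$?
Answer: $- \frac{74}{3} \approx -24.667$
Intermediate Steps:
$c = -2$
$W{\left(M,Y \right)} = - \frac{10}{-5 + M}$
$g c + W{\left(2,-4 \right)} = 14 \left(-2\right) - \frac{10}{-5 + 2} = -28 - \frac{10}{-3} = -28 - - \frac{10}{3} = -28 + \frac{10}{3} = - \frac{74}{3}$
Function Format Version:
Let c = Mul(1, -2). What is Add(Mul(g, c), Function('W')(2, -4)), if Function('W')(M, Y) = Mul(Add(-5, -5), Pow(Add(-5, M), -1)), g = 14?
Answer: Rational(-74, 3) ≈ -24.667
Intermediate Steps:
c = -2
Function('W')(M, Y) = Mul(-10, Pow(Add(-5, M), -1))
Add(Mul(g, c), Function('W')(2, -4)) = Add(Mul(14, -2), Mul(-10, Pow(Add(-5, 2), -1))) = Add(-28, Mul(-10, Pow(-3, -1))) = Add(-28, Mul(-10, Rational(-1, 3))) = Add(-28, Rational(10, 3)) = Rational(-74, 3)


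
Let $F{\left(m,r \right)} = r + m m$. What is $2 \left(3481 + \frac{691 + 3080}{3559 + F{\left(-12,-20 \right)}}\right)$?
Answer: $\frac{25648588}{3683} \approx 6964.0$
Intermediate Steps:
$F{\left(m,r \right)} = r + m^{2}$
$2 \left(3481 + \frac{691 + 3080}{3559 + F{\left(-12,-20 \right)}}\right) = 2 \left(3481 + \frac{691 + 3080}{3559 - \left(20 - \left(-12\right)^{2}\right)}\right) = 2 \left(3481 + \frac{3771}{3559 + \left(-20 + 144\right)}\right) = 2 \left(3481 + \frac{3771}{3559 + 124}\right) = 2 \left(3481 + \frac{3771}{3683}\right) = 2 \cdot \frac{12824294}{3683} = \frac{25648588}{3683}$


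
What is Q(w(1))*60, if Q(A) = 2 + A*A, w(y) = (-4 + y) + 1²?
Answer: 360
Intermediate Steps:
w(y) = -3 + y (w(y) = (-4 + y) + 1 = -3 + y)
Q(A) = 2 + A²
Q(w(1))*60 = (2 + (-3 + 1)²)*60 = (2 + (-2)²)*60 = (2 + 4)*60 = 6*60 = 360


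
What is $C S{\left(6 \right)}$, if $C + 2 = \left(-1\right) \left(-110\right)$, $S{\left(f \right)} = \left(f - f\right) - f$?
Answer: $-648$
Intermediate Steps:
$S{\left(f \right)} = - f$ ($S{\left(f \right)} = 0 - f = - f$)
$C = 108$ ($C = -2 - -110 = -2 + 110 = 108$)
$C S{\left(6 \right)} = 108 \left(\left(-1\right) 6\right) = 108 \left(-6\right) = -648$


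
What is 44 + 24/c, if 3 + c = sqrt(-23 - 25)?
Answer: 812/19 - 32*I*sqrt(3)/19 ≈ 42.737 - 2.9171*I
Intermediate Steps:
c = -3 + 4*I*sqrt(3) (c = -3 + sqrt(-23 - 25) = -3 + sqrt(-48) = -3 + 4*I*sqrt(3) ≈ -3.0 + 6.9282*I)
44 + 24/c = 44 + 24/(-3 + 4*I*sqrt(3))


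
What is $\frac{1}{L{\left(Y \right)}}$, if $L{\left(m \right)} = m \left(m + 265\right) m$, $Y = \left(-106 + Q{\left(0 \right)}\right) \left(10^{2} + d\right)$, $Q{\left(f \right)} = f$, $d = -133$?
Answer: $\frac{1}{46044083052} \approx 2.1718 \cdot 10^{-11}$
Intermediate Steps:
$Y = 3498$ ($Y = \left(-106 + 0\right) \left(10^{2} - 133\right) = - 106 \left(100 - 133\right) = \left(-106\right) \left(-33\right) = 3498$)
$L{\left(m \right)} = m^{2} \left(265 + m\right)$ ($L{\left(m \right)} = m \left(265 + m\right) m = m^{2} \left(265 + m\right)$)
$\frac{1}{L{\left(Y \right)}} = \frac{1}{3498^{2} \left(265 + 3498\right)} = \frac{1}{12236004 \cdot 3763} = \frac{1}{46044083052}$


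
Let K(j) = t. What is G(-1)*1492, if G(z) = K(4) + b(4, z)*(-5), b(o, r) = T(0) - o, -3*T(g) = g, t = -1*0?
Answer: 29840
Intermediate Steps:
t = 0
K(j) = 0
T(g) = -g/3
b(o, r) = -o (b(o, r) = -⅓*0 - o = 0 - o = -o)
G(z) = 20 (G(z) = 0 - 1*4*(-5) = 0 - 4*(-5) = 0 + 20 = 20)
G(-1)*1492 = 20*1492 = 29840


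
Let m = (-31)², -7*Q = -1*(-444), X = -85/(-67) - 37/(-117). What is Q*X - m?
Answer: -19416403/18291 ≈ -1061.5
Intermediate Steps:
X = 12424/7839 (X = -85*(-1/67) - 37*(-1/117) = 85/67 + 37/117 = 12424/7839 ≈ 1.5849)
Q = -444/7 (Q = -(-1)*(-444)/7 = -⅐*444 = -444/7 ≈ -63.429)
m = 961
Q*X - m = -444/7*12424/7839 - 1*961 = -1838752/18291 - 961 = -19416403/18291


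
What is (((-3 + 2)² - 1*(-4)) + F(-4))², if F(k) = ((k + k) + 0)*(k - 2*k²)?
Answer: 85849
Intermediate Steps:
F(k) = 2*k*(k - 2*k²) (F(k) = (2*k + 0)*(k - 2*k²) = (2*k)*(k - 2*k²) = 2*k*(k - 2*k²))
(((-3 + 2)² - 1*(-4)) + F(-4))² = (((-3 + 2)² - 1*(-4)) + (-4)²*(2 - 4*(-4)))² = (((-1)² + 4) + 16*(2 + 16))² = ((1 + 4) + 16*18)² = (5 + 288)² = 293² = 85849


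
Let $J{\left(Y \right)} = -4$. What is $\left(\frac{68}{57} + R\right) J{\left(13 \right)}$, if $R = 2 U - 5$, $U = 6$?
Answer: $- \frac{1868}{57} \approx -32.772$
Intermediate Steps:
$R = 7$ ($R = 2 \cdot 6 - 5 = 12 - 5 = 7$)
$\left(\frac{68}{57} + R\right) J{\left(13 \right)} = \left(\frac{68}{57} + 7\right) \left(-4\right) = \frac{467}{57} \left(-4\right) = - \frac{1868}{57}$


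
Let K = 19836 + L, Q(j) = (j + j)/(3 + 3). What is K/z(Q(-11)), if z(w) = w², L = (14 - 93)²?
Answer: 234693/121 ≈ 1939.6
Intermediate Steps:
Q(j) = j/3 (Q(j) = (2*j)/6 = (2*j)*(⅙) = j/3)
L = 6241 (L = (-79)² = 6241)
K = 26077 (K = 19836 + 6241 = 26077)
K/z(Q(-11)) = 26077/(((⅓)*(-11))²) = 26077/((-11/3)²) = 26077/(121/9) = 26077*(9/121) = 234693/121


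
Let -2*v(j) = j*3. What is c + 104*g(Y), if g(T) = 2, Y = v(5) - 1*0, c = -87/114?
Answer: 7875/38 ≈ 207.24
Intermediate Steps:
c = -29/38 (c = -87*1/114 = -29/38 ≈ -0.76316)
v(j) = -3*j/2 (v(j) = -j*3/2 = -3*j/2)
Y = -15/2 (Y = -3/2*5 - 1*0 = -15/2 + 0 = -15/2 ≈ -7.5000)
c + 104*g(Y) = -29/38 + 104*2 = -29/38 + 208 = 7875/38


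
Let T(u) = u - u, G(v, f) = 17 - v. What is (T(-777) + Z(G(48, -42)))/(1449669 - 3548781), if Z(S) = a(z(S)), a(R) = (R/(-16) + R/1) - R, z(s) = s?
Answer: -31/33585792 ≈ -9.2301e-7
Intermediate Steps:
a(R) = -R/16 (a(R) = (R*(-1/16) + R*1) - R = (-R/16 + R) - R = 15*R/16 - R = -R/16)
Z(S) = -S/16
T(u) = 0
(T(-777) + Z(G(48, -42)))/(1449669 - 3548781) = (0 - (17 - 1*48)/16)/(1449669 - 3548781) = (0 - (17 - 48)/16)/(-2099112) = (0 - 1/16*(-31))*(-1/2099112) = (0 + 31/16)*(-1/2099112) = (31/16)*(-1/2099112) = -31/33585792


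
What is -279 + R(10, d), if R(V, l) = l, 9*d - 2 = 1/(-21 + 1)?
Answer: -16727/60 ≈ -278.78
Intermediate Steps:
d = 13/60 (d = 2/9 + 1/(9*(-21 + 1)) = 2/9 + (⅑)/(-20) = 2/9 + (⅑)*(-1/20) = 2/9 - 1/180 = 13/60 ≈ 0.21667)
-279 + R(10, d) = -279 + 13/60 = -16727/60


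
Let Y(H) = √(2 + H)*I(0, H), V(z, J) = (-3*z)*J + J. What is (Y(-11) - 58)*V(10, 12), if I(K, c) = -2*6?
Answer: 20184 + 12528*I ≈ 20184.0 + 12528.0*I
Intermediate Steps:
I(K, c) = -12
V(z, J) = J - 3*J*z (V(z, J) = -3*J*z + J = J - 3*J*z)
Y(H) = -12*√(2 + H) (Y(H) = √(2 + H)*(-12) = -12*√(2 + H))
(Y(-11) - 58)*V(10, 12) = (-12*√(2 - 11) - 58)*(12*(1 - 3*10)) = (-36*I - 58)*(12*(1 - 30)) = (-36*I - 58)*(12*(-29)) = (-36*I - 58)*(-348) = (-58 - 36*I)*(-348) = 20184 + 12528*I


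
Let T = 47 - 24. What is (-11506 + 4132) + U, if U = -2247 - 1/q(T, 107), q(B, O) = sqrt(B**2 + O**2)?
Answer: -9621 - sqrt(11978)/11978 ≈ -9621.0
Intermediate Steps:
T = 23
U = -2247 - sqrt(11978)/11978 (U = -2247 - 1/(sqrt(23**2 + 107**2)) = -2247 - 1/(sqrt(529 + 11449)) = -2247 - 1/(sqrt(11978)) = -2247 - sqrt(11978)/11978 ≈ -2247.0)
(-11506 + 4132) + U = (-11506 + 4132) + (-2247 - sqrt(11978)/11978) = -7374 + (-2247 - sqrt(11978)/11978) = -9621 - sqrt(11978)/11978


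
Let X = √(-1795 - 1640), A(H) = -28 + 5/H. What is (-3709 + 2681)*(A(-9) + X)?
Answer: 264196/9 - 1028*I*√3435 ≈ 29355.0 - 60250.0*I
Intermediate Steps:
X = I*√3435 (X = √(-3435) = I*√3435 ≈ 58.609*I)
(-3709 + 2681)*(A(-9) + X) = (-3709 + 2681)*((-28 + 5/(-9)) + I*√3435) = -1028*((-28 + 5*(-⅑)) + I*√3435) = -1028*((-28 - 5/9) + I*√3435) = -1028*(-257/9 + I*√3435) = 264196/9 - 1028*I*√3435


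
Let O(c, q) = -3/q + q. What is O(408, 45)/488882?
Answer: 337/3666615 ≈ 9.1910e-5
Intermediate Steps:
O(c, q) = q - 3/q
O(408, 45)/488882 = (45 - 3/45)/488882 = (45 - 3*1/45)*(1/488882) = (45 - 1/15)*(1/488882) = (674/15)*(1/488882) = 337/3666615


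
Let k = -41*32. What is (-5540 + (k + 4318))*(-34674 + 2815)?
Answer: 80730706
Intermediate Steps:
k = -1312
(-5540 + (k + 4318))*(-34674 + 2815) = (-5540 + (-1312 + 4318))*(-34674 + 2815) = (-5540 + 3006)*(-31859) = -2534*(-31859) = 80730706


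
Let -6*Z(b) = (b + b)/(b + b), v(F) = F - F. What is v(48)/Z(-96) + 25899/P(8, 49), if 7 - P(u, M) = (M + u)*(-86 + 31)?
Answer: 25899/3142 ≈ 8.2428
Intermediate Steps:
v(F) = 0
P(u, M) = 7 + 55*M + 55*u (P(u, M) = 7 - (M + u)*(-86 + 31) = 7 - (M + u)*(-55) = 7 - (-55*M - 55*u) = 7 + (55*M + 55*u) = 7 + 55*M + 55*u)
Z(b) = -⅙ (Z(b) = -(b + b)/(6*(b + b)) = -2*b/(6*(2*b)) = -2*b*1/(2*b)/6 = -⅙*1 = -⅙)
v(48)/Z(-96) + 25899/P(8, 49) = 0/(-⅙) + 25899/(7 + 55*49 + 55*8) = 0*(-6) + 25899/(7 + 2695 + 440) = 0 + 25899/3142 = 25899/3142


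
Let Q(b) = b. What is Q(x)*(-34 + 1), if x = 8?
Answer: -264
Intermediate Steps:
Q(x)*(-34 + 1) = 8*(-34 + 1) = 8*(-33) = -264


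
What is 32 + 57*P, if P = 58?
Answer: 3338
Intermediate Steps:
32 + 57*P = 32 + 57*58 = 32 + 3306 = 3338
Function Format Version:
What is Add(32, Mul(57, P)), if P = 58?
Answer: 3338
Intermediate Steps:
Add(32, Mul(57, P)) = Add(32, Mul(57, 58)) = Add(32, 3306) = 3338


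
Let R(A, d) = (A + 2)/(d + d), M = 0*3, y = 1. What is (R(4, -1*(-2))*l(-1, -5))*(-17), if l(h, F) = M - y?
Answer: 51/2 ≈ 25.500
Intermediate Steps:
M = 0
R(A, d) = (2 + A)/(2*d) (R(A, d) = (2 + A)/((2*d)) = (2 + A)*(1/(2*d)) = (2 + A)/(2*d))
l(h, F) = -1 (l(h, F) = 0 - 1*1 = 0 - 1 = -1)
(R(4, -1*(-2))*l(-1, -5))*(-17) = (((2 + 4)/(2*((-1*(-2)))))*(-1))*(-17) = (((1/2)*6/2)*(-1))*(-17) = (((1/2)*(1/2)*6)*(-1))*(-17) = ((3/2)*(-1))*(-17) = -3/2*(-17) = 51/2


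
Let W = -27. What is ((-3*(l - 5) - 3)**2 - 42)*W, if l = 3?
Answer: 891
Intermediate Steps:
((-3*(l - 5) - 3)**2 - 42)*W = ((-3*(3 - 5) - 3)**2 - 42)*(-27) = ((-3*(-2) - 3)**2 - 42)*(-27) = ((6 - 3)**2 - 42)*(-27) = (3**2 - 42)*(-27) = (9 - 42)*(-27) = -33*(-27) = 891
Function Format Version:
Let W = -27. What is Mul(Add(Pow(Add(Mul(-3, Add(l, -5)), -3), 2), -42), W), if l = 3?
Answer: 891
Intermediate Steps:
Mul(Add(Pow(Add(Mul(-3, Add(l, -5)), -3), 2), -42), W) = Mul(Add(Pow(Add(Mul(-3, Add(3, -5)), -3), 2), -42), -27) = Mul(Add(Pow(Add(Mul(-3, -2), -3), 2), -42), -27) = Mul(Add(Pow(Add(6, -3), 2), -42), -27) = Mul(Add(Pow(3, 2), -42), -27) = Mul(Add(9, -42), -27) = Mul(-33, -27) = 891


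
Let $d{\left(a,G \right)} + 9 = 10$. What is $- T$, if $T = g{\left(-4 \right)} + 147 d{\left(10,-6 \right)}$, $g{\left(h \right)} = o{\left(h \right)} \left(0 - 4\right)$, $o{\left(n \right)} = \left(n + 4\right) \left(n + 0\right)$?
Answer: $-147$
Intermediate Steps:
$o{\left(n \right)} = n \left(4 + n\right)$ ($o{\left(n \right)} = \left(4 + n\right) n = n \left(4 + n\right)$)
$d{\left(a,G \right)} = 1$ ($d{\left(a,G \right)} = -9 + 10 = 1$)
$g{\left(h \right)} = - 4 h \left(4 + h\right)$ ($g{\left(h \right)} = h \left(4 + h\right) \left(0 - 4\right) = h \left(4 + h\right) \left(-4\right) = - 4 h \left(4 + h\right)$)
$T = 147$ ($T = \left(-4\right) \left(-4\right) \left(4 - 4\right) + 147 \cdot 1 = \left(-4\right) \left(-4\right) 0 + 147 = 0 + 147 = 147$)
$- T = \left(-1\right) 147 = -147$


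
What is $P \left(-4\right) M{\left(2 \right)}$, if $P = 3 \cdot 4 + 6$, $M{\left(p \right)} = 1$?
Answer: $-72$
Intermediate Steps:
$P = 18$ ($P = 12 + 6 = 18$)
$P \left(-4\right) M{\left(2 \right)} = 18 \left(-4\right) 1 = \left(-72\right) 1 = -72$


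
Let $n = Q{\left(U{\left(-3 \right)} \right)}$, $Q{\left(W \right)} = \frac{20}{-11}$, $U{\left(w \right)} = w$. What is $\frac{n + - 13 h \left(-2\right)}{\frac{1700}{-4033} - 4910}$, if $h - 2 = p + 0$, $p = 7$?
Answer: $- \frac{5150141}{108920515} \approx -0.047283$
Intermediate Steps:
$h = 9$ ($h = 2 + \left(7 + 0\right) = 2 + 7 = 9$)
$Q{\left(W \right)} = - \frac{20}{11}$ ($Q{\left(W \right)} = 20 \left(- \frac{1}{11}\right) = - \frac{20}{11}$)
$n = - \frac{20}{11} \approx -1.8182$
$\frac{n + - 13 h \left(-2\right)}{\frac{1700}{-4033} - 4910} = \frac{- \frac{20}{11} + \left(-13\right) 9 \left(-2\right)}{\frac{1700}{-4033} - 4910} = \frac{- \frac{20}{11} - -234}{1700 \left(- \frac{1}{4033}\right) - 4910} = \frac{- \frac{20}{11} + 234}{- \frac{1700}{4033} - 4910} = \frac{2554}{11 \left(- \frac{19803730}{4033}\right)} = \frac{2554}{11} \left(- \frac{4033}{19803730}\right) = - \frac{5150141}{108920515}$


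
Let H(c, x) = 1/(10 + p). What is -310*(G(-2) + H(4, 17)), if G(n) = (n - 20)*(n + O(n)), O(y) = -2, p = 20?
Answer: -81871/3 ≈ -27290.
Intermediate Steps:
H(c, x) = 1/30 (H(c, x) = 1/(10 + 20) = 1/30)
G(n) = (-20 + n)*(-2 + n) (G(n) = (n - 20)*(n - 2) = (-20 + n)*(-2 + n))
-310*(G(-2) + H(4, 17)) = -310*((40 + (-2)**2 - 22*(-2)) + 1/30) = -310*((40 + 4 + 44) + 1/30) = -310*(88 + 1/30) = -310*2641/30 = -81871/3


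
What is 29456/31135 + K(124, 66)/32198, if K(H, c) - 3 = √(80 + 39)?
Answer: 948517693/1002484730 + √119/32198 ≈ 0.94651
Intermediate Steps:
K(H, c) = 3 + √119 (K(H, c) = 3 + √(80 + 39) = 3 + √119)
29456/31135 + K(124, 66)/32198 = 29456/31135 + (3 + √119)/32198 = 29456*(1/31135) + (3 + √119)*(1/32198) = 29456/31135 + (3/32198 + √119/32198) = 948517693/1002484730 + √119/32198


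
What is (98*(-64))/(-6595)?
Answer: 6272/6595 ≈ 0.95102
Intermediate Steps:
(98*(-64))/(-6595) = -6272*(-1/6595) = 6272/6595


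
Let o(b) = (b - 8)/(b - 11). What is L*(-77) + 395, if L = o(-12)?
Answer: 7545/23 ≈ 328.04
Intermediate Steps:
o(b) = (-8 + b)/(-11 + b)
L = 20/23 (L = (-8 - 12)/(-11 - 12) = -20/(-23) = -1/23*(-20) = 20/23 ≈ 0.86957)
L*(-77) + 395 = (20/23)*(-77) + 395 = -1540/23 + 395 = 7545/23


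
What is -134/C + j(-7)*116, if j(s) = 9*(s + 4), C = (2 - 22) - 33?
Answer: -165862/53 ≈ -3129.5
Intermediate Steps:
C = -53 (C = -20 - 33 = -53)
j(s) = 36 + 9*s (j(s) = 9*(4 + s) = 36 + 9*s)
-134/C + j(-7)*116 = -134/(-53) + (36 + 9*(-7))*116 = -134*(-1/53) + (36 - 63)*116 = 134/53 - 27*116 = 134/53 - 3132 = -165862/53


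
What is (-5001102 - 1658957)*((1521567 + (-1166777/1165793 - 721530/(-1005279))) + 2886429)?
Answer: -11468484693130328538784207/390649073749 ≈ -2.9358e+13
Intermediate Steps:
(-5001102 - 1658957)*((1521567 + (-1166777/1165793 - 721530/(-1005279))) + 2886429) = -6660059*((1521567 + (-1166777*1/1165793 - 721530*(-1/1005279))) + 2886429) = -6660059*((1521567 + (-1166777/1165793 + 240510/335093)) + 2886429) = -6660059*((1521567 - 110593930831/390649073749) + 2886429) = -6660059*(594398628603113852/390649073749 + 2886429) = -6660059*1721979443895366173/390649073749 = -11468484693130328538784207/390649073749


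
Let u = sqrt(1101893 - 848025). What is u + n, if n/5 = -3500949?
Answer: -17504745 + 2*sqrt(63467) ≈ -1.7504e+7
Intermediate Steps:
n = -17504745 (n = 5*(-3500949) = -17504745)
u = 2*sqrt(63467) (u = sqrt(253868) = 2*sqrt(63467) ≈ 503.85)
u + n = 2*sqrt(63467) - 17504745 = -17504745 + 2*sqrt(63467)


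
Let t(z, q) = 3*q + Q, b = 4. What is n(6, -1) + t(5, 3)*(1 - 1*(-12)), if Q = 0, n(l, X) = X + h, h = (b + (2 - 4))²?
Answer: 120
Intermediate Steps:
h = 4 (h = (4 + (2 - 4))² = (4 - 2)² = 2² = 4)
n(l, X) = 4 + X (n(l, X) = X + 4 = 4 + X)
t(z, q) = 3*q (t(z, q) = 3*q + 0 = 3*q)
n(6, -1) + t(5, 3)*(1 - 1*(-12)) = (4 - 1) + (3*3)*(1 - 1*(-12)) = 3 + 9*(1 + 12) = 3 + 9*13 = 3 + 117 = 120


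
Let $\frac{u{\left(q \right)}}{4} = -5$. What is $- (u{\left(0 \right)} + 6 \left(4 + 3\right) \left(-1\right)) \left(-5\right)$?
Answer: $-310$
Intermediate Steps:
$u{\left(q \right)} = -20$ ($u{\left(q \right)} = 4 \left(-5\right) = -20$)
$- (u{\left(0 \right)} + 6 \left(4 + 3\right) \left(-1\right)) \left(-5\right) = - (-20 + 6 \left(4 + 3\right) \left(-1\right)) \left(-5\right) = - (-20 + 6 \cdot 7 \left(-1\right)) \left(-5\right) = - (-20 + 6 \left(-7\right)) \left(-5\right) = - (-20 - 42) \left(-5\right) = \left(-1\right) \left(-62\right) \left(-5\right) = 62 \left(-5\right) = -310$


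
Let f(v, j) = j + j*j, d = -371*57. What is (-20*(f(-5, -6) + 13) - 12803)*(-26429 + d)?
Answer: 650030888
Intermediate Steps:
d = -21147
f(v, j) = j + j²
(-20*(f(-5, -6) + 13) - 12803)*(-26429 + d) = (-20*(-6*(1 - 6) + 13) - 12803)*(-26429 - 21147) = (-20*(-6*(-5) + 13) - 12803)*(-47576) = (-20*(30 + 13) - 12803)*(-47576) = (-20*43 - 12803)*(-47576) = (-860 - 12803)*(-47576) = -13663*(-47576) = 650030888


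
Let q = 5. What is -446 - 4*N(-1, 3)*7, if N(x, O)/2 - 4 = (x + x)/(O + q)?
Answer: -656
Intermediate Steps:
N(x, O) = 8 + 4*x/(5 + O) (N(x, O) = 8 + 2*((x + x)/(O + 5)) = 8 + 2*((2*x)/(5 + O)) = 8 + 2*(2*x/(5 + O)) = 8 + 4*x/(5 + O))
-446 - 4*N(-1, 3)*7 = -446 - 16*(10 - 1 + 2*3)/(5 + 3)*7 = -446 - 16*(10 - 1 + 6)/8*7 = -446 - 16*15/8*7 = -446 - 4*15/2*7 = -446 - 30*7 = -446 - 210 = -656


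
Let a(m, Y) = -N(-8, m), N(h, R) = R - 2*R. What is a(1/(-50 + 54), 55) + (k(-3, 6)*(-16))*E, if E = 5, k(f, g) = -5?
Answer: 1601/4 ≈ 400.25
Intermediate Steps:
N(h, R) = -R
a(m, Y) = m (a(m, Y) = -(-1)*m = m)
a(1/(-50 + 54), 55) + (k(-3, 6)*(-16))*E = 1/(-50 + 54) - 5*(-16)*5 = 1/4 + 80*5 = 1/4 + 400 = 1601/4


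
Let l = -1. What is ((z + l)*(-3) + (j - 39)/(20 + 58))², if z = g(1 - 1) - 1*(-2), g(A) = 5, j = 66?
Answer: 210681/676 ≈ 311.66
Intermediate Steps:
z = 7 (z = 5 - 1*(-2) = 5 + 2 = 7)
((z + l)*(-3) + (j - 39)/(20 + 58))² = ((7 - 1)*(-3) + (66 - 39)/(20 + 58))² = (6*(-3) + 27/78)² = (-18 + 27*(1/78))² = (-18 + 9/26)² = (-459/26)² = 210681/676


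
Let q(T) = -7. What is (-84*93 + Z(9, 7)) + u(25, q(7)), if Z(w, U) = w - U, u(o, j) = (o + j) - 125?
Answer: -7917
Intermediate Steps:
u(o, j) = -125 + j + o (u(o, j) = (j + o) - 125 = -125 + j + o)
(-84*93 + Z(9, 7)) + u(25, q(7)) = (-84*93 + (9 - 1*7)) + (-125 - 7 + 25) = (-7812 + (9 - 7)) - 107 = (-7812 + 2) - 107 = -7810 - 107 = -7917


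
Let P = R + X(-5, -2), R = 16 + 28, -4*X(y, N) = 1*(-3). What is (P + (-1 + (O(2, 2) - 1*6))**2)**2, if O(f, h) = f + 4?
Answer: 33489/16 ≈ 2093.1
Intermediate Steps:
O(f, h) = 4 + f
X(y, N) = 3/4 (X(y, N) = -(-3)/4 = -1/4*(-3) = 3/4)
R = 44
P = 179/4 (P = 44 + 3/4 = 179/4 ≈ 44.750)
(P + (-1 + (O(2, 2) - 1*6))**2)**2 = (179/4 + (-1 + ((4 + 2) - 1*6))**2)**2 = (179/4 + (-1 + (6 - 6))**2)**2 = (179/4 + (-1 + 0)**2)**2 = (179/4 + (-1)**2)**2 = (179/4 + 1)**2 = (183/4)**2 = 33489/16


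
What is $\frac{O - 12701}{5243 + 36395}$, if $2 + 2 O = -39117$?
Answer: $- \frac{64521}{83276} \approx -0.77479$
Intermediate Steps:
$O = - \frac{39119}{2}$ ($O = -1 + \frac{1}{2} \left(-39117\right) = -1 - \frac{39117}{2} = - \frac{39119}{2} \approx -19560.0$)
$\frac{O - 12701}{5243 + 36395} = \frac{- \frac{39119}{2} - 12701}{5243 + 36395} = - \frac{64521}{2 \cdot 41638} = \left(- \frac{64521}{2}\right) \frac{1}{41638} = - \frac{64521}{83276}$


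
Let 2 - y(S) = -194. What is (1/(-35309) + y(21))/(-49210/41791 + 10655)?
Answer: 289217248333/15720763598555 ≈ 0.018397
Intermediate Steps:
y(S) = 196 (y(S) = 2 - 1*(-194) = 2 + 194 = 196)
(1/(-35309) + y(21))/(-49210/41791 + 10655) = (1/(-35309) + 196)/(-49210/41791 + 10655) = (-1/35309 + 196)/(-49210*1/41791 + 10655) = 6920563/(35309*(-49210/41791 + 10655)) = 6920563/(35309*(445233895/41791)) = (6920563/35309)*(41791/445233895) = 289217248333/15720763598555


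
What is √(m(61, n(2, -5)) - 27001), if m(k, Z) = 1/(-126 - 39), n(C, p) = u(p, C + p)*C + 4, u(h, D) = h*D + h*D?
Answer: I*√735102390/165 ≈ 164.32*I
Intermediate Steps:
u(h, D) = 2*D*h (u(h, D) = D*h + D*h = 2*D*h)
n(C, p) = 4 + 2*C*p*(C + p) (n(C, p) = (2*(C + p)*p)*C + 4 = (2*p*(C + p))*C + 4 = 2*C*p*(C + p) + 4 = 4 + 2*C*p*(C + p))
m(k, Z) = -1/165 (m(k, Z) = 1/(-165) = -1/165)
√(m(61, n(2, -5)) - 27001) = √(-1/165 - 27001) = √(-4455166/165) = I*√735102390/165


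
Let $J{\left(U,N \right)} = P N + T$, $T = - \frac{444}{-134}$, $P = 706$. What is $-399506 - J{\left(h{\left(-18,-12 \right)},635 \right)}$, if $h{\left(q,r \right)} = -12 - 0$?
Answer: $- \frac{56803894}{67} \approx -8.4782 \cdot 10^{5}$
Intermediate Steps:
$h{\left(q,r \right)} = -12$ ($h{\left(q,r \right)} = -12 + 0 = -12$)
$T = \frac{222}{67}$ ($T = \left(-444\right) \left(- \frac{1}{134}\right) = \frac{222}{67} \approx 3.3134$)
$J{\left(U,N \right)} = \frac{222}{67} + 706 N$ ($J{\left(U,N \right)} = 706 N + \frac{222}{67} = \frac{222}{67} + 706 N$)
$-399506 - J{\left(h{\left(-18,-12 \right)},635 \right)} = -399506 - \left(\frac{222}{67} + 706 \cdot 635\right) = -399506 - \left(\frac{222}{67} + 448310\right) = -399506 - \frac{30036992}{67} = - \frac{56803894}{67}$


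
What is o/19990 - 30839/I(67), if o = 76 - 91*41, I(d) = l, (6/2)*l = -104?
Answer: 184903471/207896 ≈ 889.40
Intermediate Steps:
l = -104/3 (l = (⅓)*(-104) = -104/3 ≈ -34.667)
I(d) = -104/3
o = -3655 (o = 76 - 3731 = -3655)
o/19990 - 30839/I(67) = -3655/19990 - 30839/(-104/3) = -3655*1/19990 - 30839*(-3/104) = -731/3998 + 92517/104 = 184903471/207896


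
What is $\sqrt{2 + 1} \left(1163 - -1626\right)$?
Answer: $2789 \sqrt{3} \approx 4830.7$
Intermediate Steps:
$\sqrt{2 + 1} \left(1163 - -1626\right) = \sqrt{3} \left(1163 + 1626\right) = \sqrt{3} \cdot 2789 = 2789 \sqrt{3}$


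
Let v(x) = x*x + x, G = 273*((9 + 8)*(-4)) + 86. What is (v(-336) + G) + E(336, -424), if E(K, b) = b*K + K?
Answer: -48046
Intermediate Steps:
E(K, b) = K + K*b (E(K, b) = K*b + K = K + K*b)
G = -18478 (G = 273*(17*(-4)) + 86 = 273*(-68) + 86 = -18564 + 86 = -18478)
v(x) = x + x² (v(x) = x² + x = x + x²)
(v(-336) + G) + E(336, -424) = (-336*(1 - 336) - 18478) + 336*(1 - 424) = (-336*(-335) - 18478) + 336*(-423) = (112560 - 18478) - 142128 = 94082 - 142128 = -48046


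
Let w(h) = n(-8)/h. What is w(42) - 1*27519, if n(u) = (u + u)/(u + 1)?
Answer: -4045285/147 ≈ -27519.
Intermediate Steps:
n(u) = 2*u/(1 + u) (n(u) = (2*u)/(1 + u) = 2*u/(1 + u))
w(h) = 16/(7*h) (w(h) = (2*(-8)/(1 - 8))/h = (2*(-8)/(-7))/h = (2*(-8)*(-⅐))/h = 16/(7*h))
w(42) - 1*27519 = (16/7)/42 - 1*27519 = (16/7)*(1/42) - 27519 = 8/147 - 27519 = -4045285/147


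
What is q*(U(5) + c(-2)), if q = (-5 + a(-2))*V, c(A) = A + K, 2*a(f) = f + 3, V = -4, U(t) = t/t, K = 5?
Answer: 72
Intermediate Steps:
U(t) = 1
a(f) = 3/2 + f/2 (a(f) = (f + 3)/2 = (3 + f)/2 = 3/2 + f/2)
c(A) = 5 + A (c(A) = A + 5 = 5 + A)
q = 18 (q = (-5 + (3/2 + (1/2)*(-2)))*(-4) = (-5 + (3/2 - 1))*(-4) = (-5 + 1/2)*(-4) = -9/2*(-4) = 18)
q*(U(5) + c(-2)) = 18*(1 + (5 - 2)) = 18*(1 + 3) = 18*4 = 72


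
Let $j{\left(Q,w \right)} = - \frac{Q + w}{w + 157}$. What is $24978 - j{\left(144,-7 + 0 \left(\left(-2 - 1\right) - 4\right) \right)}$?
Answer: $\frac{3746837}{150} \approx 24979.0$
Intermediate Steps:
$j{\left(Q,w \right)} = - \frac{Q + w}{157 + w}$
$24978 - j{\left(144,-7 + 0 \left(\left(-2 - 1\right) - 4\right) \right)} = 24978 - \frac{\left(-1\right) 144 - \left(-7 + 0 \left(\left(-2 - 1\right) - 4\right)\right)}{157 - \left(7 + 0 \left(\left(-2 - 1\right) - 4\right)\right)} = 24978 - \frac{-144 - \left(-7 + 0 \left(-3 - 4\right)\right)}{157 - \left(7 + 0 \left(-3 - 4\right)\right)} = 24978 - \frac{-144 - \left(-7 + 0 \left(-7\right)\right)}{157 + \left(-7 + 0 \left(-7\right)\right)} = 24978 - \frac{-144 - \left(-7 + 0\right)}{157 + \left(-7 + 0\right)} = 24978 - \frac{-144 - -7}{157 - 7} = 24978 - \frac{-144 + 7}{150} = 24978 - \frac{1}{150} \left(-137\right) = 24978 - - \frac{137}{150} = 24978 + \frac{137}{150} = \frac{3746837}{150}$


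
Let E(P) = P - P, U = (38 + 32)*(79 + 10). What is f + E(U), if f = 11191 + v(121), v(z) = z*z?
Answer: 25832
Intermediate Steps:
U = 6230 (U = 70*89 = 6230)
E(P) = 0
v(z) = z**2
f = 25832 (f = 11191 + 121**2 = 11191 + 14641 = 25832)
f + E(U) = 25832 + 0 = 25832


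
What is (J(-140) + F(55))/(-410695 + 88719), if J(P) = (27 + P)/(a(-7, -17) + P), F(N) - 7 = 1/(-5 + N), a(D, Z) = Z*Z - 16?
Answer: -41033/2141140400 ≈ -1.9164e-5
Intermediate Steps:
a(D, Z) = -16 + Z**2 (a(D, Z) = Z**2 - 16 = -16 + Z**2)
F(N) = 7 + 1/(-5 + N)
J(P) = (27 + P)/(273 + P) (J(P) = (27 + P)/((-16 + (-17)**2) + P) = (27 + P)/((-16 + 289) + P) = (27 + P)/(273 + P))
(J(-140) + F(55))/(-410695 + 88719) = ((27 - 140)/(273 - 140) + (-34 + 7*55)/(-5 + 55))/(-410695 + 88719) = (-113/133 + (-34 + 385)/50)/(-321976) = ((1/133)*(-113) + (1/50)*351)*(-1/321976) = (-113/133 + 351/50)*(-1/321976) = (41033/6650)*(-1/321976) = -41033/2141140400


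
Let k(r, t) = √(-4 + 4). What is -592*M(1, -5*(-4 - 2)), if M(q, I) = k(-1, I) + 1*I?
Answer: -17760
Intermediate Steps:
k(r, t) = 0 (k(r, t) = √0 = 0)
M(q, I) = I (M(q, I) = 0 + 1*I = 0 + I = I)
-592*M(1, -5*(-4 - 2)) = -(-2960)*(-4 - 2) = -(-2960)*(-6) = -592*30 = -17760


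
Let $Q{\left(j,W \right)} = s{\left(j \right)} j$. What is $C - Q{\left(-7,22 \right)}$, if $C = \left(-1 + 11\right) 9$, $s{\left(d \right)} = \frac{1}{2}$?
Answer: $\frac{187}{2} \approx 93.5$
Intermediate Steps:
$s{\left(d \right)} = \frac{1}{2}$
$C = 90$ ($C = 10 \cdot 9 = 90$)
$Q{\left(j,W \right)} = \frac{j}{2}$
$C - Q{\left(-7,22 \right)} = 90 - \frac{1}{2} \left(-7\right) = 90 - - \frac{7}{2} = 90 + \frac{7}{2} = \frac{187}{2}$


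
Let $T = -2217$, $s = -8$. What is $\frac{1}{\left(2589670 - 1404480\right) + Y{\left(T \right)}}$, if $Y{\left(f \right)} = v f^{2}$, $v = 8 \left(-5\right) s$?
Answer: $\frac{1}{1574013670} \approx 6.3532 \cdot 10^{-10}$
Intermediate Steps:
$v = 320$ ($v = 8 \left(-5\right) \left(-8\right) = \left(-40\right) \left(-8\right) = 320$)
$Y{\left(f \right)} = 320 f^{2}$
$\frac{1}{\left(2589670 - 1404480\right) + Y{\left(T \right)}} = \frac{1}{\left(2589670 - 1404480\right) + 320 \left(-2217\right)^{2}} = \frac{1}{1185190 + 320 \cdot 4915089} = \frac{1}{1185190 + 1572828480} = \frac{1}{1574013670}$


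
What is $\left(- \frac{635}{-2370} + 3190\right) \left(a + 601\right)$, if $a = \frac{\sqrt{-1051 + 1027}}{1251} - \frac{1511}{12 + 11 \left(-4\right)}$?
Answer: $\frac{31367294941}{15168} + \frac{1512187 i \sqrt{6}}{296487} \approx 2.068 \cdot 10^{6} + 12.493 i$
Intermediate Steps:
$a = \frac{1511}{32} + \frac{2 i \sqrt{6}}{1251}$ ($a = \sqrt{-24} \cdot \frac{1}{1251} - \frac{1511}{12 - 44} = 2 i \sqrt{6} \cdot \frac{1}{1251} - \frac{1511}{-32} = \frac{2 i \sqrt{6}}{1251} - - \frac{1511}{32} = \frac{2 i \sqrt{6}}{1251} + \frac{1511}{32} = \frac{1511}{32} + \frac{2 i \sqrt{6}}{1251} \approx 47.219 + 0.003916 i$)
$\left(- \frac{635}{-2370} + 3190\right) \left(a + 601\right) = \left(- \frac{635}{-2370} + 3190\right) \left(\left(\frac{1511}{32} + \frac{2 i \sqrt{6}}{1251}\right) + 601\right) = \left(\left(-635\right) \left(- \frac{1}{2370}\right) + 3190\right) \left(\frac{20743}{32} + \frac{2 i \sqrt{6}}{1251}\right) = \left(\frac{127}{474} + 3190\right) \left(\frac{20743}{32} + \frac{2 i \sqrt{6}}{1251}\right) = \frac{1512187 \left(\frac{20743}{32} + \frac{2 i \sqrt{6}}{1251}\right)}{474} = \frac{31367294941}{15168} + \frac{1512187 i \sqrt{6}}{296487}$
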